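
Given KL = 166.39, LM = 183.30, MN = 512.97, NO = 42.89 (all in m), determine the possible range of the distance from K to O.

120.39 ≤ KO ≤ 905.55 m

The maximum is all hops collinear in one direction: 166.39 + 183.30 + 512.97 + 42.89 = 905.55.
The longest hop is 512.97; the others sum to 392.58. Folding the others back against it leaves at least 512.97 − 392.58 = 120.39.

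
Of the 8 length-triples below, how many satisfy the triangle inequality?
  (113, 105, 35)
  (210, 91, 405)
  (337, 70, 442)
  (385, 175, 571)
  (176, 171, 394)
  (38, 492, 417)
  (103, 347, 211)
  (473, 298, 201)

2

(35,105,113): 35+105 > 113 → valid
(91,210,405): 91+210 ≤ 405 → not valid
(70,337,442): 70+337 ≤ 442 → not valid
(175,385,571): 175+385 ≤ 571 → not valid
(171,176,394): 171+176 ≤ 394 → not valid
(38,417,492): 38+417 ≤ 492 → not valid
(103,211,347): 103+211 ≤ 347 → not valid
(201,298,473): 201+298 > 473 → valid
2 of the 8 triples form a triangle.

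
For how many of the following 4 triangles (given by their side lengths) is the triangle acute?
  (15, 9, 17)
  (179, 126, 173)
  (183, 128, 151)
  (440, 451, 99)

3

(15,9,17): 9²+15² = 306 > 289 = 17² → acute
(179,126,173): 126²+173² = 45805 > 32041 = 179² → acute
(183,128,151): 128²+151² = 39185 > 33489 = 183² → acute
(440,451,99): 99²+440² = 203401 = 451² → right
3 of the 4 are acute.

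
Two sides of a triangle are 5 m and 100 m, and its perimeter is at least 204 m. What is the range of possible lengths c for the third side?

99 ≤ c < 105

Triangle inequality alone gives 95 < c < 105.
The perimeter condition gives c ≥ 204 − 5 − 100 = 99.
Intersecting the two: 99 ≤ c < 105.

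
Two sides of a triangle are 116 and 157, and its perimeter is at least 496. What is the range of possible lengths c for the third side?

223 ≤ c < 273

Triangle inequality alone gives 41 < c < 273.
The perimeter condition gives c ≥ 496 − 116 − 157 = 223.
Intersecting the two: 223 ≤ c < 273.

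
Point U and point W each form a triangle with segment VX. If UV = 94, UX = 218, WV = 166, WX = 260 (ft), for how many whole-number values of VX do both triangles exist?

187

From triangle UVX: 124 < VX < 312.
From triangle WVX: 94 < VX < 426.
Intersection: 124 < VX < 312, so integers 125 through 311: 187 values.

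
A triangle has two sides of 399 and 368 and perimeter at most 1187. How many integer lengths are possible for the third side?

Triangle inequality: 31 < x < 767. Perimeter ≤ 1187 gives x ≤ 1187 − 399 − 368 = 420.
So 31 < x ≤ 420; integers 32 through 420: 389 values.

389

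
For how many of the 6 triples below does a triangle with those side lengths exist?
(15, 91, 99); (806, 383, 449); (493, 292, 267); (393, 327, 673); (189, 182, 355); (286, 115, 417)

5

(15,91,99): 15+91 > 99 → valid
(383,449,806): 383+449 > 806 → valid
(267,292,493): 267+292 > 493 → valid
(327,393,673): 327+393 > 673 → valid
(182,189,355): 182+189 > 355 → valid
(115,286,417): 115+286 ≤ 417 → not valid
5 of the 6 triples form a triangle.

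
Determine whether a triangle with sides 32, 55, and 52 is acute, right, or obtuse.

Compare the square of the longest side to the sum of squares of the other two: 32² + 52² = 3728 > 3025 = 55².

acute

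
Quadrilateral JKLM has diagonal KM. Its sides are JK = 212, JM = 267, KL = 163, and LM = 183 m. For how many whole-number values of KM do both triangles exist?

290

From triangle JKM: 55 < KM < 479.
From triangle LKM: 20 < KM < 346.
Intersection: 55 < KM < 346, so integers 56 through 345: 290 values.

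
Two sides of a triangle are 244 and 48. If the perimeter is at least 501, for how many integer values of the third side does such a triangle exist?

83

Triangle inequality: 196 < x < 292. Perimeter ≥ 501 gives x ≥ 501 − 244 − 48 = 209.
So 209 ≤ x < 292; integers 209 through 291: 83 values.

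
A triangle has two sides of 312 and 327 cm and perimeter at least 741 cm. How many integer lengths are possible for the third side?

537

Triangle inequality: 15 < x < 639. Perimeter ≥ 741 gives x ≥ 741 − 312 − 327 = 102.
So 102 ≤ x < 639; integers 102 through 638: 537 values.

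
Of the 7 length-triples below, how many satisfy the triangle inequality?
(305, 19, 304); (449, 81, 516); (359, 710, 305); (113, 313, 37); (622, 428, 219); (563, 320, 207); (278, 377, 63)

(19,304,305): 19+304 > 305 → valid
(81,449,516): 81+449 > 516 → valid
(305,359,710): 305+359 ≤ 710 → not valid
(37,113,313): 37+113 ≤ 313 → not valid
(219,428,622): 219+428 > 622 → valid
(207,320,563): 207+320 ≤ 563 → not valid
(63,278,377): 63+278 ≤ 377 → not valid
3 of the 7 triples form a triangle.

3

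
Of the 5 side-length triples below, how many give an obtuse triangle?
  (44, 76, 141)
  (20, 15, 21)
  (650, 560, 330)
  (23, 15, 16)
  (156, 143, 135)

1

(44,76,141): 44+76 ≤ 141, not a triangle
(20,15,21): 15²+20² = 625 > 441 = 21² → acute
(650,560,330): 330²+560² = 422500 = 650² → right
(23,15,16): 15²+16² = 481 < 529 = 23² → obtuse
(156,143,135): 135²+143² = 38674 > 24336 = 156² → acute
1 of the 5 is obtuse.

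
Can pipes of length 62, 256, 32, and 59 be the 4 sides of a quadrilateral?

No

For a quadrilateral, each side must be shorter than the sum of the others.
Here the longest side is 256, but the remaining 3 sides sum to only 153.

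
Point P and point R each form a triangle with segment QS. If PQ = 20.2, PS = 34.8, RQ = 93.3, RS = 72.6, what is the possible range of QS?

From triangle PQS: |20.2 − 34.8| < QS < 20.2 + 34.8, i.e. 14.6 < QS < 55.0.
From triangle RQS: 20.7 < QS < 165.9.
Both must hold, so QS lies in the intersection.

20.7 < QS < 55.0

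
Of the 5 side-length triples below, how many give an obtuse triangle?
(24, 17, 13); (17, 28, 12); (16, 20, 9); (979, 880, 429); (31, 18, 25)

(24,17,13): 13²+17² = 458 < 576 = 24² → obtuse
(17,28,12): 12²+17² = 433 < 784 = 28² → obtuse
(16,20,9): 9²+16² = 337 < 400 = 20² → obtuse
(979,880,429): 429²+880² = 958441 = 979² → right
(31,18,25): 18²+25² = 949 < 961 = 31² → obtuse
4 of the 5 are obtuse.

4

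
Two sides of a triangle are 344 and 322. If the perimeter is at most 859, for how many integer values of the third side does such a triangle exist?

171

Triangle inequality: 22 < x < 666. Perimeter ≤ 859 gives x ≤ 859 − 344 − 322 = 193.
So 22 < x ≤ 193; integers 23 through 193: 171 values.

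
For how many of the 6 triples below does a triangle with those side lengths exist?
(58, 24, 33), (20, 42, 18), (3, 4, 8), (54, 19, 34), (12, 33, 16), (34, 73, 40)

1

(24,33,58): 24+33 ≤ 58 → not valid
(18,20,42): 18+20 ≤ 42 → not valid
(3,4,8): 3+4 ≤ 8 → not valid
(19,34,54): 19+34 ≤ 54 → not valid
(12,16,33): 12+16 ≤ 33 → not valid
(34,40,73): 34+40 > 73 → valid
1 of the 6 triples forms a triangle.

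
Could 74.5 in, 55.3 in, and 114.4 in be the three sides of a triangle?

Yes

The longest side is 114.4, and the other two sum to 129.8.
Since 129.8 > 114.4, the triangle inequality holds.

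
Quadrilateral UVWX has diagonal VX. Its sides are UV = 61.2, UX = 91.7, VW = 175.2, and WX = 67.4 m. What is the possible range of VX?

107.8 < VX < 152.9

From triangle UVX: |61.2 − 91.7| < VX < 61.2 + 91.7, i.e. 30.5 < VX < 152.9.
From triangle WVX: 107.8 < VX < 242.6.
Both must hold, so VX lies in the intersection.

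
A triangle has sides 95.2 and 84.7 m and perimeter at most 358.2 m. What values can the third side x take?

Triangle inequality alone gives 10.5 < x < 179.9.
The perimeter condition gives x ≤ 358.2 − 95.2 − 84.7 = 178.3.
Intersecting the two: 10.5 < x ≤ 178.3.

10.5 < x ≤ 178.3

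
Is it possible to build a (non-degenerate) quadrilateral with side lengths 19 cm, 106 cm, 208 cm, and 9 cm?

No

For a quadrilateral, each side must be shorter than the sum of the others.
Here the longest side is 208, but the remaining 3 sides sum to only 134.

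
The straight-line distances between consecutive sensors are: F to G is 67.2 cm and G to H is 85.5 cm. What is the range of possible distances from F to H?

18.3 ≤ FH ≤ 152.7 cm

By the triangle inequality, |67.2 − 85.5| ≤ FH ≤ 67.2 + 85.5.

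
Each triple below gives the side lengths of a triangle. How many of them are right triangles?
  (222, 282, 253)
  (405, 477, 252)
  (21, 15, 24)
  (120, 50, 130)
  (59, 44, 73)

(222,282,253): 222²+253² = 113293 > 79524 = 282² → acute
(405,477,252): 252²+405² = 227529 = 477² → right
(21,15,24): 15²+21² = 666 > 576 = 24² → acute
(120,50,130): 50²+120² = 16900 = 130² → right
(59,44,73): 44²+59² = 5417 > 5329 = 73² → acute
2 of the 5 are right.

2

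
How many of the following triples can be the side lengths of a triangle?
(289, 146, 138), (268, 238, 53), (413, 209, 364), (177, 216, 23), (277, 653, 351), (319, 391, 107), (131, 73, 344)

3

(138,146,289): 138+146 ≤ 289 → not valid
(53,238,268): 53+238 > 268 → valid
(209,364,413): 209+364 > 413 → valid
(23,177,216): 23+177 ≤ 216 → not valid
(277,351,653): 277+351 ≤ 653 → not valid
(107,319,391): 107+319 > 391 → valid
(73,131,344): 73+131 ≤ 344 → not valid
3 of the 7 triples form a triangle.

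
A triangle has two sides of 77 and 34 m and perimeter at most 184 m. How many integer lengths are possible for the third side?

30

Triangle inequality: 43 < x < 111. Perimeter ≤ 184 gives x ≤ 184 − 77 − 34 = 73.
So 43 < x ≤ 73; integers 44 through 73: 30 values.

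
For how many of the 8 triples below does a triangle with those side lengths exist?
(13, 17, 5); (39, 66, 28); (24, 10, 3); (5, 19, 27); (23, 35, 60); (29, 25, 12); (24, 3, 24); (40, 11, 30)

(5,13,17): 5+13 > 17 → valid
(28,39,66): 28+39 > 66 → valid
(3,10,24): 3+10 ≤ 24 → not valid
(5,19,27): 5+19 ≤ 27 → not valid
(23,35,60): 23+35 ≤ 60 → not valid
(12,25,29): 12+25 > 29 → valid
(3,24,24): 3+24 > 24 → valid
(11,30,40): 11+30 > 40 → valid
5 of the 8 triples form a triangle.

5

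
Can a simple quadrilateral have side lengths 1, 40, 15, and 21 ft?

No

For a quadrilateral, each side must be shorter than the sum of the others.
Here the longest side is 40, but the remaining 3 sides sum to only 37.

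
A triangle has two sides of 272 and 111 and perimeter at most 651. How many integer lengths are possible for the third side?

107

Triangle inequality: 161 < x < 383. Perimeter ≤ 651 gives x ≤ 651 − 272 − 111 = 268.
So 161 < x ≤ 268; integers 162 through 268: 107 values.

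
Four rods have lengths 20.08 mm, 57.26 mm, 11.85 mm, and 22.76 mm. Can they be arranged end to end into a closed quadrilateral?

For a quadrilateral, each side must be shorter than the sum of the others.
Here the longest side is 57.26, but the remaining 3 sides sum to only 54.69.

No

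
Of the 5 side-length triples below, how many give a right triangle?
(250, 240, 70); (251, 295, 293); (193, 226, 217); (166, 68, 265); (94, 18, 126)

1

(250,240,70): 70²+240² = 62500 = 250² → right
(251,295,293): 251²+293² = 148850 > 87025 = 295² → acute
(193,226,217): 193²+217² = 84338 > 51076 = 226² → acute
(166,68,265): 68+166 ≤ 265, not a triangle
(94,18,126): 18+94 ≤ 126, not a triangle
1 of the 5 is right.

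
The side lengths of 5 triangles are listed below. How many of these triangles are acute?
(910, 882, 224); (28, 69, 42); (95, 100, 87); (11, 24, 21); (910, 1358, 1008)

1

(910,882,224): 224²+882² = 828100 = 910² → right
(28,69,42): 28²+42² = 2548 < 4761 = 69² → obtuse
(95,100,87): 87²+95² = 16594 > 10000 = 100² → acute
(11,24,21): 11²+21² = 562 < 576 = 24² → obtuse
(910,1358,1008): 910²+1008² = 1844164 = 1358² → right
1 of the 5 is acute.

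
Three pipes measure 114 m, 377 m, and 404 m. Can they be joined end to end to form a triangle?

Yes

The longest side is 404, and the other two sum to 491.
Since 491 > 404, the triangle inequality holds.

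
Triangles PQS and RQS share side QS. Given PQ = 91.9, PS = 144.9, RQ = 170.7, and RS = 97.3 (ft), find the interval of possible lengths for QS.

73.4 < QS < 236.8

From triangle PQS: |91.9 − 144.9| < QS < 91.9 + 144.9, i.e. 53.0 < QS < 236.8.
From triangle RQS: 73.4 < QS < 268.0.
Both must hold, so QS lies in the intersection.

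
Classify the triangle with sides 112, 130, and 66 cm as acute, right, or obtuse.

right

Compare the square of the longest side to the sum of squares of the other two: 66² + 112² = 16900 = 130².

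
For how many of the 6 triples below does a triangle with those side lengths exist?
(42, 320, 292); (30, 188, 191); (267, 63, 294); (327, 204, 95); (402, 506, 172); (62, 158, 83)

4

(42,292,320): 42+292 > 320 → valid
(30,188,191): 30+188 > 191 → valid
(63,267,294): 63+267 > 294 → valid
(95,204,327): 95+204 ≤ 327 → not valid
(172,402,506): 172+402 > 506 → valid
(62,83,158): 62+83 ≤ 158 → not valid
4 of the 6 triples form a triangle.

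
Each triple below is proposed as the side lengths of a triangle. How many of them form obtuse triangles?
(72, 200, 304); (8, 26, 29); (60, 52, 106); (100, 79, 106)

2

(72,200,304): 72+200 ≤ 304, not a triangle
(8,26,29): 8²+26² = 740 < 841 = 29² → obtuse
(60,52,106): 52²+60² = 6304 < 11236 = 106² → obtuse
(100,79,106): 79²+100² = 16241 > 11236 = 106² → acute
2 of the 4 are obtuse.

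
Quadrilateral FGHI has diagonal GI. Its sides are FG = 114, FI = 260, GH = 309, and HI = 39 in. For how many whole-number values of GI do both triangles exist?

From triangle FGI: 146 < GI < 374.
From triangle HGI: 270 < GI < 348.
Intersection: 270 < GI < 348, so integers 271 through 347: 77 values.

77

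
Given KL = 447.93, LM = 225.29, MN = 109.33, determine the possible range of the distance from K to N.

The maximum is all hops collinear in one direction: 447.93 + 225.29 + 109.33 = 782.55.
The longest hop is 447.93; the others sum to 334.62. Folding the others back against it leaves at least 447.93 − 334.62 = 113.31.

113.31 ≤ KN ≤ 782.55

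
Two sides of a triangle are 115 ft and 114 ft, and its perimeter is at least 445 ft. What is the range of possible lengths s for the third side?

Triangle inequality alone gives 1 < s < 229.
The perimeter condition gives s ≥ 445 − 115 − 114 = 216.
Intersecting the two: 216 ≤ s < 229.

216 ≤ s < 229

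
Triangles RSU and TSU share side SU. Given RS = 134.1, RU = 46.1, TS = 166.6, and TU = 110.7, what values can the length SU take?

From triangle RSU: |134.1 − 46.1| < SU < 134.1 + 46.1, i.e. 88.0 < SU < 180.2.
From triangle TSU: 55.9 < SU < 277.3.
Both must hold, so SU lies in the intersection.

88.0 < SU < 180.2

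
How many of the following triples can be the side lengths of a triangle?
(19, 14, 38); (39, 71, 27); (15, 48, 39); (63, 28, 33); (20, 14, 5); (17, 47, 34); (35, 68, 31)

(14,19,38): 14+19 ≤ 38 → not valid
(27,39,71): 27+39 ≤ 71 → not valid
(15,39,48): 15+39 > 48 → valid
(28,33,63): 28+33 ≤ 63 → not valid
(5,14,20): 5+14 ≤ 20 → not valid
(17,34,47): 17+34 > 47 → valid
(31,35,68): 31+35 ≤ 68 → not valid
2 of the 7 triples form a triangle.

2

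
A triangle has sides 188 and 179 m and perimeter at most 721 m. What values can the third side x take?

Triangle inequality alone gives 9 < x < 367.
The perimeter condition gives x ≤ 721 − 188 − 179 = 354.
Intersecting the two: 9 < x ≤ 354.

9 < x ≤ 354 m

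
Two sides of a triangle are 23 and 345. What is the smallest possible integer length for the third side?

323

The third side must be strictly greater than |23 − 345| = 322.
The smallest integer above 322 is 323.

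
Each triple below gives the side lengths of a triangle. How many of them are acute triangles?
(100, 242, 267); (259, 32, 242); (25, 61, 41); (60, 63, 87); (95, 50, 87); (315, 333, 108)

1

(100,242,267): 100²+242² = 68564 < 71289 = 267² → obtuse
(259,32,242): 32²+242² = 59588 < 67081 = 259² → obtuse
(25,61,41): 25²+41² = 2306 < 3721 = 61² → obtuse
(60,63,87): 60²+63² = 7569 = 87² → right
(95,50,87): 50²+87² = 10069 > 9025 = 95² → acute
(315,333,108): 108²+315² = 110889 = 333² → right
1 of the 6 is acute.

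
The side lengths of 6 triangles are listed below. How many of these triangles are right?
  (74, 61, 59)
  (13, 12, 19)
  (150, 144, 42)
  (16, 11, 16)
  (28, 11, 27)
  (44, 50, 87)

1

(74,61,59): 59²+61² = 7202 > 5476 = 74² → acute
(13,12,19): 12²+13² = 313 < 361 = 19² → obtuse
(150,144,42): 42²+144² = 22500 = 150² → right
(16,11,16): 11²+16² = 377 > 256 = 16² → acute
(28,11,27): 11²+27² = 850 > 784 = 28² → acute
(44,50,87): 44²+50² = 4436 < 7569 = 87² → obtuse
1 of the 6 is right.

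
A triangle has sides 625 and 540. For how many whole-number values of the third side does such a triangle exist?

1079

The third side lies in the open interval (85, 1165).
Integers from 86 to 1164 inclusive: 1164 − 86 + 1 = 1079.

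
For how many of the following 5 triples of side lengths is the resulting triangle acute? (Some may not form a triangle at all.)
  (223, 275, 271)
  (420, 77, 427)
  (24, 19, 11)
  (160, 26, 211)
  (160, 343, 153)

1

(223,275,271): 223²+271² = 123170 > 75625 = 275² → acute
(420,77,427): 77²+420² = 182329 = 427² → right
(24,19,11): 11²+19² = 482 < 576 = 24² → obtuse
(160,26,211): 26+160 ≤ 211, not a triangle
(160,343,153): 153+160 ≤ 343, not a triangle
1 of the 5 is acute.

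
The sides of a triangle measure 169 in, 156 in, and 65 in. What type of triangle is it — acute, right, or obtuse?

right

Compare the square of the longest side to the sum of squares of the other two: 65² + 156² = 28561 = 169².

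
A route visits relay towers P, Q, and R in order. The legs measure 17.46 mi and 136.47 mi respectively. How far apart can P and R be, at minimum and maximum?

By the triangle inequality, |17.46 − 136.47| ≤ PR ≤ 17.46 + 136.47.

119.01 ≤ PR ≤ 153.93 mi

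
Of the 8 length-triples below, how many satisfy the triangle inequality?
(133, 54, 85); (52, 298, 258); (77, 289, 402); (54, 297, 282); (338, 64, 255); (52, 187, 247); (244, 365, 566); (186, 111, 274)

5

(54,85,133): 54+85 > 133 → valid
(52,258,298): 52+258 > 298 → valid
(77,289,402): 77+289 ≤ 402 → not valid
(54,282,297): 54+282 > 297 → valid
(64,255,338): 64+255 ≤ 338 → not valid
(52,187,247): 52+187 ≤ 247 → not valid
(244,365,566): 244+365 > 566 → valid
(111,186,274): 111+186 > 274 → valid
5 of the 8 triples form a triangle.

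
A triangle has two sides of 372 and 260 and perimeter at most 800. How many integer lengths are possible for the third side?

Triangle inequality: 112 < x < 632. Perimeter ≤ 800 gives x ≤ 800 − 372 − 260 = 168.
So 112 < x ≤ 168; integers 113 through 168: 56 values.

56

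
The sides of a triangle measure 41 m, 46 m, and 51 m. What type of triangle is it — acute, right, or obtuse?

acute

Compare the square of the longest side to the sum of squares of the other two: 41² + 46² = 3797 > 2601 = 51².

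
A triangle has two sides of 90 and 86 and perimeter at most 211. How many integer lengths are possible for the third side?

Triangle inequality: 4 < x < 176. Perimeter ≤ 211 gives x ≤ 211 − 90 − 86 = 35.
So 4 < x ≤ 35; integers 5 through 35: 31 values.

31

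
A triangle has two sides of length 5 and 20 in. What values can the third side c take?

By the triangle inequality, c must be less than 5 + 20 = 25 and greater than |5 − 20| = 15.

15 < c < 25 (in)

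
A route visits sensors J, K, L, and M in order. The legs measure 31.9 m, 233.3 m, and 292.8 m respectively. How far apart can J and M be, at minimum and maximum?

The maximum is all hops collinear in one direction: 31.9 + 233.3 + 292.8 = 558.0.
The longest hop is 292.8; the others sum to 265.2. Folding the others back against it leaves at least 292.8 − 265.2 = 27.6.

27.6 ≤ JM ≤ 558.0 m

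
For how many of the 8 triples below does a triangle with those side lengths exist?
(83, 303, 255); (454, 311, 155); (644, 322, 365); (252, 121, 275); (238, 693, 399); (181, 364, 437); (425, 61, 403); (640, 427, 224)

(83,255,303): 83+255 > 303 → valid
(155,311,454): 155+311 > 454 → valid
(322,365,644): 322+365 > 644 → valid
(121,252,275): 121+252 > 275 → valid
(238,399,693): 238+399 ≤ 693 → not valid
(181,364,437): 181+364 > 437 → valid
(61,403,425): 61+403 > 425 → valid
(224,427,640): 224+427 > 640 → valid
7 of the 8 triples form a triangle.

7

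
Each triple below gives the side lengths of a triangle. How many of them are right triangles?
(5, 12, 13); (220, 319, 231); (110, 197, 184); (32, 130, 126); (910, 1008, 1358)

(5,12,13): 5²+12² = 169 = 13² → right
(220,319,231): 220²+231² = 101761 = 319² → right
(110,197,184): 110²+184² = 45956 > 38809 = 197² → acute
(32,130,126): 32²+126² = 16900 = 130² → right
(910,1008,1358): 910²+1008² = 1844164 = 1358² → right
4 of the 5 are right.

4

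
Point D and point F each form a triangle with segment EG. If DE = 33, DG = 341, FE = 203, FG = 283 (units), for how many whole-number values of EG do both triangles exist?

From triangle DEG: 308 < EG < 374.
From triangle FEG: 80 < EG < 486.
Intersection: 308 < EG < 374, so integers 309 through 373: 65 values.

65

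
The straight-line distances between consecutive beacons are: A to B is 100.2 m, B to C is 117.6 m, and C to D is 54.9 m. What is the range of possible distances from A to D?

The maximum is all hops collinear in one direction: 100.2 + 117.6 + 54.9 = 272.7.
The longest hop is 117.6; the others sum to 155.1. Since 117.6 ≤ 155.1, the path can fold back on itself completely, so the minimum distance is 0.

0 ≤ AD ≤ 272.7 m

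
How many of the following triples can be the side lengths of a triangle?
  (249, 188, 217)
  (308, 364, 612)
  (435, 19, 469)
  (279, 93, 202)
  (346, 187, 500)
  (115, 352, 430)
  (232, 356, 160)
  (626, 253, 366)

(188,217,249): 188+217 > 249 → valid
(308,364,612): 308+364 > 612 → valid
(19,435,469): 19+435 ≤ 469 → not valid
(93,202,279): 93+202 > 279 → valid
(187,346,500): 187+346 > 500 → valid
(115,352,430): 115+352 > 430 → valid
(160,232,356): 160+232 > 356 → valid
(253,366,626): 253+366 ≤ 626 → not valid
6 of the 8 triples form a triangle.

6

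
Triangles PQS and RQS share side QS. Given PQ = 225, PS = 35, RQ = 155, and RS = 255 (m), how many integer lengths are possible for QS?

From triangle PQS: 190 < QS < 260.
From triangle RQS: 100 < QS < 410.
Intersection: 190 < QS < 260, so integers 191 through 259: 69 values.

69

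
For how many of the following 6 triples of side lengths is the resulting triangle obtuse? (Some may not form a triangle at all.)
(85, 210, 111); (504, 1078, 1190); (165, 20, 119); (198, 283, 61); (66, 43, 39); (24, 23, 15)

1

(85,210,111): 85+111 ≤ 210, not a triangle
(504,1078,1190): 504²+1078² = 1416100 = 1190² → right
(165,20,119): 20+119 ≤ 165, not a triangle
(198,283,61): 61+198 ≤ 283, not a triangle
(66,43,39): 39²+43² = 3370 < 4356 = 66² → obtuse
(24,23,15): 15²+23² = 754 > 576 = 24² → acute
1 of the 6 is obtuse.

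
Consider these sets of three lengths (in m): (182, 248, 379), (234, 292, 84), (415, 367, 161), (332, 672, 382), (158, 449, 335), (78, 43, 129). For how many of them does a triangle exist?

(182,248,379): 182+248 > 379 → valid
(84,234,292): 84+234 > 292 → valid
(161,367,415): 161+367 > 415 → valid
(332,382,672): 332+382 > 672 → valid
(158,335,449): 158+335 > 449 → valid
(43,78,129): 43+78 ≤ 129 → not valid
5 of the 6 triples form a triangle.

5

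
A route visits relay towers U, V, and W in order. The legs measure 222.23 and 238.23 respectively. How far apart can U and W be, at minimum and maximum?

16.00 ≤ UW ≤ 460.46

By the triangle inequality, |222.23 − 238.23| ≤ UW ≤ 222.23 + 238.23.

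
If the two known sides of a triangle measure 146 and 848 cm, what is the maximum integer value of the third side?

The third side must be strictly less than 146 + 848 = 994.
The largest integer below 994 is 993.

993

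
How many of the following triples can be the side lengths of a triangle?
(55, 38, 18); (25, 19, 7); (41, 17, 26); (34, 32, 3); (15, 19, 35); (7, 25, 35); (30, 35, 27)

(18,38,55): 18+38 > 55 → valid
(7,19,25): 7+19 > 25 → valid
(17,26,41): 17+26 > 41 → valid
(3,32,34): 3+32 > 34 → valid
(15,19,35): 15+19 ≤ 35 → not valid
(7,25,35): 7+25 ≤ 35 → not valid
(27,30,35): 27+30 > 35 → valid
5 of the 7 triples form a triangle.

5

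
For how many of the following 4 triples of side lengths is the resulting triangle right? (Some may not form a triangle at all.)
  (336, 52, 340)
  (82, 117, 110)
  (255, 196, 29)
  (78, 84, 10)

(336,52,340): 52²+336² = 115600 = 340² → right
(82,117,110): 82²+110² = 18824 > 13689 = 117² → acute
(255,196,29): 29+196 ≤ 255, not a triangle
(78,84,10): 10²+78² = 6184 < 7056 = 84² → obtuse
1 of the 4 is right.

1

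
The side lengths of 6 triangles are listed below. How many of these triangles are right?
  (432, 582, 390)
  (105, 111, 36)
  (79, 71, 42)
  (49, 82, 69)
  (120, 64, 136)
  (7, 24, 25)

(432,582,390): 390²+432² = 338724 = 582² → right
(105,111,36): 36²+105² = 12321 = 111² → right
(79,71,42): 42²+71² = 6805 > 6241 = 79² → acute
(49,82,69): 49²+69² = 7162 > 6724 = 82² → acute
(120,64,136): 64²+120² = 18496 = 136² → right
(7,24,25): 7²+24² = 625 = 25² → right
4 of the 6 are right.

4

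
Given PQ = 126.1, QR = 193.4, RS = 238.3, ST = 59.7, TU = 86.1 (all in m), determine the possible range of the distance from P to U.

0 ≤ PU ≤ 703.6 m

The maximum is all hops collinear in one direction: 126.1 + 193.4 + 238.3 + 59.7 + 86.1 = 703.6.
The longest hop is 238.3; the others sum to 465.3. Since 238.3 ≤ 465.3, the path can fold back on itself completely, so the minimum distance is 0.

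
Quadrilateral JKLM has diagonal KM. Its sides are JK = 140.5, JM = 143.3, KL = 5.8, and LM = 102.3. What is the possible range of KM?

96.5 < KM < 108.1

From triangle JKM: |140.5 − 143.3| < KM < 140.5 + 143.3, i.e. 2.8 < KM < 283.8.
From triangle LKM: 96.5 < KM < 108.1.
Both must hold, so KM lies in the intersection.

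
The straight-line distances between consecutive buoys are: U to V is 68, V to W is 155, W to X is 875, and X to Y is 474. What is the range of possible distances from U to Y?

178 ≤ UY ≤ 1572

The maximum is all hops collinear in one direction: 68 + 155 + 875 + 474 = 1572.
The longest hop is 875; the others sum to 697. Folding the others back against it leaves at least 875 − 697 = 178.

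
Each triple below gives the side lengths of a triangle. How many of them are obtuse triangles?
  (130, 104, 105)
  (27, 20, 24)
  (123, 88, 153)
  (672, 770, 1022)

1

(130,104,105): 104²+105² = 21841 > 16900 = 130² → acute
(27,20,24): 20²+24² = 976 > 729 = 27² → acute
(123,88,153): 88²+123² = 22873 < 23409 = 153² → obtuse
(672,770,1022): 672²+770² = 1044484 = 1022² → right
1 of the 4 is obtuse.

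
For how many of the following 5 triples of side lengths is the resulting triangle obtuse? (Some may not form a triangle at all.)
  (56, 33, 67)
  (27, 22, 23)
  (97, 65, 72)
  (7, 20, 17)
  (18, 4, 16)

3

(56,33,67): 33²+56² = 4225 < 4489 = 67² → obtuse
(27,22,23): 22²+23² = 1013 > 729 = 27² → acute
(97,65,72): 65²+72² = 9409 = 97² → right
(7,20,17): 7²+17² = 338 < 400 = 20² → obtuse
(18,4,16): 4²+16² = 272 < 324 = 18² → obtuse
3 of the 5 are obtuse.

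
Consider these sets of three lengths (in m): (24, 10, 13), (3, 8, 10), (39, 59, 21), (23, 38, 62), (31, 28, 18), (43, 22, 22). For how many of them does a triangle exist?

(10,13,24): 10+13 ≤ 24 → not valid
(3,8,10): 3+8 > 10 → valid
(21,39,59): 21+39 > 59 → valid
(23,38,62): 23+38 ≤ 62 → not valid
(18,28,31): 18+28 > 31 → valid
(22,22,43): 22+22 > 43 → valid
4 of the 6 triples form a triangle.

4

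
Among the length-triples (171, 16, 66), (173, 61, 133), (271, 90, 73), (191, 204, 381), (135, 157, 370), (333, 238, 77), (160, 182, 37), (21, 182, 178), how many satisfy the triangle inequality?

(16,66,171): 16+66 ≤ 171 → not valid
(61,133,173): 61+133 > 173 → valid
(73,90,271): 73+90 ≤ 271 → not valid
(191,204,381): 191+204 > 381 → valid
(135,157,370): 135+157 ≤ 370 → not valid
(77,238,333): 77+238 ≤ 333 → not valid
(37,160,182): 37+160 > 182 → valid
(21,178,182): 21+178 > 182 → valid
4 of the 8 triples form a triangle.

4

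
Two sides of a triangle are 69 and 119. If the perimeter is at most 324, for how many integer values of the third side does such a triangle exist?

Triangle inequality: 50 < x < 188. Perimeter ≤ 324 gives x ≤ 324 − 69 − 119 = 136.
So 50 < x ≤ 136; integers 51 through 136: 86 values.

86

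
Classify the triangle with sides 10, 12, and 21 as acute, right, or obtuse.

obtuse

Compare the square of the longest side to the sum of squares of the other two: 10² + 12² = 244 < 441 = 21².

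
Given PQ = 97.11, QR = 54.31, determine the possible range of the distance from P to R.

42.80 ≤ PR ≤ 151.42

By the triangle inequality, |97.11 − 54.31| ≤ PR ≤ 97.11 + 54.31.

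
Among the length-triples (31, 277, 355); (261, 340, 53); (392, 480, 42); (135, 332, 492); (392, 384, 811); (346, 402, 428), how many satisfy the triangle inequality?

(31,277,355): 31+277 ≤ 355 → not valid
(53,261,340): 53+261 ≤ 340 → not valid
(42,392,480): 42+392 ≤ 480 → not valid
(135,332,492): 135+332 ≤ 492 → not valid
(384,392,811): 384+392 ≤ 811 → not valid
(346,402,428): 346+402 > 428 → valid
1 of the 6 triples forms a triangle.

1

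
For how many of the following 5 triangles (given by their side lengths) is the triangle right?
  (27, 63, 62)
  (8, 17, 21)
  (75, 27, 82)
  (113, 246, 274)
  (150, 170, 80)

1

(27,63,62): 27²+62² = 4573 > 3969 = 63² → acute
(8,17,21): 8²+17² = 353 < 441 = 21² → obtuse
(75,27,82): 27²+75² = 6354 < 6724 = 82² → obtuse
(113,246,274): 113²+246² = 73285 < 75076 = 274² → obtuse
(150,170,80): 80²+150² = 28900 = 170² → right
1 of the 5 is right.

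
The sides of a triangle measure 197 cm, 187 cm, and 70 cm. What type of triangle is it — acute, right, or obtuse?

Compare the square of the longest side to the sum of squares of the other two: 70² + 187² = 39869 > 38809 = 197².

acute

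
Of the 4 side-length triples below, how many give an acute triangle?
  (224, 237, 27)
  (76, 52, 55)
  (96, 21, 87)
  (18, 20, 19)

(224,237,27): 27²+224² = 50905 < 56169 = 237² → obtuse
(76,52,55): 52²+55² = 5729 < 5776 = 76² → obtuse
(96,21,87): 21²+87² = 8010 < 9216 = 96² → obtuse
(18,20,19): 18²+19² = 685 > 400 = 20² → acute
1 of the 4 is acute.

1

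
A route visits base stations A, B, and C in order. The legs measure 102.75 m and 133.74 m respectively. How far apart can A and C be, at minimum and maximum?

30.99 ≤ AC ≤ 236.49 m

By the triangle inequality, |102.75 − 133.74| ≤ AC ≤ 102.75 + 133.74.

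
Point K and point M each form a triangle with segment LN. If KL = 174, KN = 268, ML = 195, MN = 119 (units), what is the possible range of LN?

94 < LN < 314

From triangle KLN: |174 − 268| < LN < 174 + 268, i.e. 94 < LN < 442.
From triangle MLN: 76 < LN < 314.
Both must hold, so LN lies in the intersection.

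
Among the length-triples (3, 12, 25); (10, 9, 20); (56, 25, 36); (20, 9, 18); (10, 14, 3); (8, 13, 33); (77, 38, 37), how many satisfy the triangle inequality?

2

(3,12,25): 3+12 ≤ 25 → not valid
(9,10,20): 9+10 ≤ 20 → not valid
(25,36,56): 25+36 > 56 → valid
(9,18,20): 9+18 > 20 → valid
(3,10,14): 3+10 ≤ 14 → not valid
(8,13,33): 8+13 ≤ 33 → not valid
(37,38,77): 37+38 ≤ 77 → not valid
2 of the 7 triples form a triangle.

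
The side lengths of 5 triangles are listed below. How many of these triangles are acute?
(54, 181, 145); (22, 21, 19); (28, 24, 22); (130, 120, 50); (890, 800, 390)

2

(54,181,145): 54²+145² = 23941 < 32761 = 181² → obtuse
(22,21,19): 19²+21² = 802 > 484 = 22² → acute
(28,24,22): 22²+24² = 1060 > 784 = 28² → acute
(130,120,50): 50²+120² = 16900 = 130² → right
(890,800,390): 390²+800² = 792100 = 890² → right
2 of the 5 are acute.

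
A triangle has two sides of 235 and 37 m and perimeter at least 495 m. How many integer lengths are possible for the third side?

Triangle inequality: 198 < x < 272. Perimeter ≥ 495 gives x ≥ 495 − 235 − 37 = 223.
So 223 ≤ x < 272; integers 223 through 271: 49 values.

49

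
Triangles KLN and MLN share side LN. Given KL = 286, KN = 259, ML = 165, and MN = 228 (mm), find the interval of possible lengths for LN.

From triangle KLN: |286 − 259| < LN < 286 + 259, i.e. 27 < LN < 545.
From triangle MLN: 63 < LN < 393.
Both must hold, so LN lies in the intersection.

63 < LN < 393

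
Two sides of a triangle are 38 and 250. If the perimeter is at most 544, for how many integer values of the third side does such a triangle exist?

Triangle inequality: 212 < x < 288. Perimeter ≤ 544 gives x ≤ 544 − 38 − 250 = 256.
So 212 < x ≤ 256; integers 213 through 256: 44 values.

44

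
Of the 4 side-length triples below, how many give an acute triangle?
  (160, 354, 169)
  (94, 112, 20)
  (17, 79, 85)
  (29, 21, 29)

1

(160,354,169): 160+169 ≤ 354, not a triangle
(94,112,20): 20²+94² = 9236 < 12544 = 112² → obtuse
(17,79,85): 17²+79² = 6530 < 7225 = 85² → obtuse
(29,21,29): 21²+29² = 1282 > 841 = 29² → acute
1 of the 4 is acute.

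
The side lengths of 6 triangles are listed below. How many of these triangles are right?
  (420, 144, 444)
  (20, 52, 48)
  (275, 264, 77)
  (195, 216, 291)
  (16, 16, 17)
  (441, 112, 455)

(420,144,444): 144²+420² = 197136 = 444² → right
(20,52,48): 20²+48² = 2704 = 52² → right
(275,264,77): 77²+264² = 75625 = 275² → right
(195,216,291): 195²+216² = 84681 = 291² → right
(16,16,17): 16²+16² = 512 > 289 = 17² → acute
(441,112,455): 112²+441² = 207025 = 455² → right
5 of the 6 are right.

5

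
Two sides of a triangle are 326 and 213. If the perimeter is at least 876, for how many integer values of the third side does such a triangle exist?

202

Triangle inequality: 113 < x < 539. Perimeter ≥ 876 gives x ≥ 876 − 326 − 213 = 337.
So 337 ≤ x < 539; integers 337 through 538: 202 values.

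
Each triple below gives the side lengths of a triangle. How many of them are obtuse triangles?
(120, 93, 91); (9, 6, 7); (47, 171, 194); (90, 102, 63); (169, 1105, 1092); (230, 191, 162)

1

(120,93,91): 91²+93² = 16930 > 14400 = 120² → acute
(9,6,7): 6²+7² = 85 > 81 = 9² → acute
(47,171,194): 47²+171² = 31450 < 37636 = 194² → obtuse
(90,102,63): 63²+90² = 12069 > 10404 = 102² → acute
(169,1105,1092): 169²+1092² = 1221025 = 1105² → right
(230,191,162): 162²+191² = 62725 > 52900 = 230² → acute
1 of the 6 is obtuse.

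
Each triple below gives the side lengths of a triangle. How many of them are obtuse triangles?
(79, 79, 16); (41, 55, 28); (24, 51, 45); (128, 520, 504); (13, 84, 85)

(79,79,16): 16²+79² = 6497 > 6241 = 79² → acute
(41,55,28): 28²+41² = 2465 < 3025 = 55² → obtuse
(24,51,45): 24²+45² = 2601 = 51² → right
(128,520,504): 128²+504² = 270400 = 520² → right
(13,84,85): 13²+84² = 7225 = 85² → right
1 of the 5 is obtuse.

1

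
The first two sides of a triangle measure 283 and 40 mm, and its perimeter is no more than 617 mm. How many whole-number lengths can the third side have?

51

Triangle inequality: 243 < x < 323. Perimeter ≤ 617 gives x ≤ 617 − 283 − 40 = 294.
So 243 < x ≤ 294; integers 244 through 294: 51 values.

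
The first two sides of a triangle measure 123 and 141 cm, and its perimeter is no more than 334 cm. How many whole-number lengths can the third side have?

52

Triangle inequality: 18 < x < 264. Perimeter ≤ 334 gives x ≤ 334 − 123 − 141 = 70.
So 18 < x ≤ 70; integers 19 through 70: 52 values.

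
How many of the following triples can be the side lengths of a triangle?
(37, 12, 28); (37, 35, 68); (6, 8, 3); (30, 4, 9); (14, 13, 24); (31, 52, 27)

(12,28,37): 12+28 > 37 → valid
(35,37,68): 35+37 > 68 → valid
(3,6,8): 3+6 > 8 → valid
(4,9,30): 4+9 ≤ 30 → not valid
(13,14,24): 13+14 > 24 → valid
(27,31,52): 27+31 > 52 → valid
5 of the 6 triples form a triangle.

5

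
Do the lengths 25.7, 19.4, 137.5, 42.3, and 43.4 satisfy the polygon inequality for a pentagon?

No

For a pentagon, each side must be shorter than the sum of the others.
Here the longest side is 137.5, but the remaining 4 sides sum to only 130.8.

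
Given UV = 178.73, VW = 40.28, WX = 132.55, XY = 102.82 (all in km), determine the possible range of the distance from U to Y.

0 ≤ UY ≤ 454.38 km

The maximum is all hops collinear in one direction: 178.73 + 40.28 + 132.55 + 102.82 = 454.38.
The longest hop is 178.73; the others sum to 275.65. Since 178.73 ≤ 275.65, the path can fold back on itself completely, so the minimum distance is 0.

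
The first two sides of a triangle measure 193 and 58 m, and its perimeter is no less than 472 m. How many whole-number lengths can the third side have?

Triangle inequality: 135 < x < 251. Perimeter ≥ 472 gives x ≥ 472 − 193 − 58 = 221.
So 221 ≤ x < 251; integers 221 through 250: 30 values.

30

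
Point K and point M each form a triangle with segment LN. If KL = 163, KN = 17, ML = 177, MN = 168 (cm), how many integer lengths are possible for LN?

From triangle KLN: 146 < LN < 180.
From triangle MLN: 9 < LN < 345.
Intersection: 146 < LN < 180, so integers 147 through 179: 33 values.

33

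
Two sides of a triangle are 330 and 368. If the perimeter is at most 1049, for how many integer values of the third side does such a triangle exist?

Triangle inequality: 38 < x < 698. Perimeter ≤ 1049 gives x ≤ 1049 − 330 − 368 = 351.
So 38 < x ≤ 351; integers 39 through 351: 313 values.

313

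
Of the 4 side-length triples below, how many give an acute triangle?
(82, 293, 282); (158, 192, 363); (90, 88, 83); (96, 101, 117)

(82,293,282): 82²+282² = 86248 > 85849 = 293² → acute
(158,192,363): 158+192 ≤ 363, not a triangle
(90,88,83): 83²+88² = 14633 > 8100 = 90² → acute
(96,101,117): 96²+101² = 19417 > 13689 = 117² → acute
3 of the 4 are acute.

3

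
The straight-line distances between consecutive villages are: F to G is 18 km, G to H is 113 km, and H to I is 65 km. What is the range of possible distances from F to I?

30 ≤ FI ≤ 196 km

The maximum is all hops collinear in one direction: 18 + 113 + 65 = 196.
The longest hop is 113; the others sum to 83. Folding the others back against it leaves at least 113 − 83 = 30.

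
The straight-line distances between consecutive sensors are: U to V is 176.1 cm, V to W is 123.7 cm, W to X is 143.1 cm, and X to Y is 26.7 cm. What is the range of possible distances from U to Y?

The maximum is all hops collinear in one direction: 176.1 + 123.7 + 143.1 + 26.7 = 469.6.
The longest hop is 176.1; the others sum to 293.5. Since 176.1 ≤ 293.5, the path can fold back on itself completely, so the minimum distance is 0.

0 ≤ UY ≤ 469.6 cm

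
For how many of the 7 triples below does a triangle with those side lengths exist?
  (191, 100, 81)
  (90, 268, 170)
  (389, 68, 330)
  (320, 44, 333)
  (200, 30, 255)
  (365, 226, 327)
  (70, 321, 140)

3

(81,100,191): 81+100 ≤ 191 → not valid
(90,170,268): 90+170 ≤ 268 → not valid
(68,330,389): 68+330 > 389 → valid
(44,320,333): 44+320 > 333 → valid
(30,200,255): 30+200 ≤ 255 → not valid
(226,327,365): 226+327 > 365 → valid
(70,140,321): 70+140 ≤ 321 → not valid
3 of the 7 triples form a triangle.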